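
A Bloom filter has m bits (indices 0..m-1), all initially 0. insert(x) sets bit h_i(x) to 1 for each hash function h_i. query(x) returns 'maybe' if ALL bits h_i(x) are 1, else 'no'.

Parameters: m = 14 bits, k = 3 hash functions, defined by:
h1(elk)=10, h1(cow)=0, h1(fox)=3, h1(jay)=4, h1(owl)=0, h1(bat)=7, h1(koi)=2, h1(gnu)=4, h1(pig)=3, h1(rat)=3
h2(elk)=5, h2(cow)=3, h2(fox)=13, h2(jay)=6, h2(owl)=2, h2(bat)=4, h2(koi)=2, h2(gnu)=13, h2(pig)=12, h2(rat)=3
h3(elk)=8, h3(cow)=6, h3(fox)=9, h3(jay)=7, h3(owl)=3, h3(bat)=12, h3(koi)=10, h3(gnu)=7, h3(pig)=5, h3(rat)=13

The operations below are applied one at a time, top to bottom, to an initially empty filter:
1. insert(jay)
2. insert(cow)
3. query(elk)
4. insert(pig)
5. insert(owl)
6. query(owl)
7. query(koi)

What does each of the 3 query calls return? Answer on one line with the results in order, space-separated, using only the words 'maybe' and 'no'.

Start: bits=00000000000000
Op 1: insert jay -> sets bits 4 6 7 -> bits=00001011000000
Op 2: insert cow -> sets bits 0 3 6 -> bits=10011011000000
Op 3: query elk -> checks bit5=0, bit8=0, bit10=0 (has a 0) -> no
Op 4: insert pig -> sets bits 3 5 12 -> bits=10011111000010
Op 5: insert owl -> sets bits 0 2 3 -> bits=10111111000010
Op 6: query owl -> checks bit0=1, bit2=1, bit3=1 (all 1) -> maybe
Op 7: query koi -> checks bit2=1, bit10=0 (has a 0) -> no
Query results in order: no maybe no

Answer: no maybe no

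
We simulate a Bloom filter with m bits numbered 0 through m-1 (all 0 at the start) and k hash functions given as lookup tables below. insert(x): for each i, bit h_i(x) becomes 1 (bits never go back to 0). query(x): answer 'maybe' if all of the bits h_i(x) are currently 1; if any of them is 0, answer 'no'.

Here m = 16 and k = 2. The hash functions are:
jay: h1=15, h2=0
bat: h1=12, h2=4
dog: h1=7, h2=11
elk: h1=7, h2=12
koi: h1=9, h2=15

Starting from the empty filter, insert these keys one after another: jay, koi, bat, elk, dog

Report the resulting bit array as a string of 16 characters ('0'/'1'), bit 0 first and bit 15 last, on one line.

Answer: 1000100101011001

Derivation:
Start: bits=0000000000000000
After insert 'jay': sets bits 0 15 -> bits=1000000000000001
After insert 'koi': sets bits 9 15 -> bits=1000000001000001
After insert 'bat': sets bits 4 12 -> bits=1000100001001001
After insert 'elk': sets bits 7 12 -> bits=1000100101001001
After insert 'dog': sets bits 7 11 -> bits=1000100101011001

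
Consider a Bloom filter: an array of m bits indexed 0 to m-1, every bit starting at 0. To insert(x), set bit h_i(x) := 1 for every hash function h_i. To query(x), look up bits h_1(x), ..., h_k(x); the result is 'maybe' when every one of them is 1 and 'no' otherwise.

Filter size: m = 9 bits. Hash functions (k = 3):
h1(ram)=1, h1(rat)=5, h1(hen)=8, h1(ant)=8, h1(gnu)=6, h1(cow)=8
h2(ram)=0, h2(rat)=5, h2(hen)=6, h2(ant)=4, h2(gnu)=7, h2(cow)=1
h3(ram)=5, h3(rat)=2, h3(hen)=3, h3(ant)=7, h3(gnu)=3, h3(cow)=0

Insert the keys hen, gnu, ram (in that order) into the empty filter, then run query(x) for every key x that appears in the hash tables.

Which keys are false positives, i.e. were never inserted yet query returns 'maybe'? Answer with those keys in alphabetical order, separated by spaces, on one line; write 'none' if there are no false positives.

Start: bits=000000000
After insert 'hen': sets bits 3 6 8 -> bits=000100101
After insert 'gnu': sets bits 3 6 7 -> bits=000100111
After insert 'ram': sets bits 0 1 5 -> bits=110101111
Not inserted: ant cow rat — query each against bits=110101111:
query ant: checks bit4=0, bit7=1, bit8=1 (has a 0) -> no => not a false positive
query cow: checks bit0=1, bit1=1, bit8=1 (all 1) -> maybe => FALSE POSITIVE
query rat: checks bit2=0, bit5=1 (has a 0) -> no => not a false positive
False positives (alphabetical): cow

Answer: cow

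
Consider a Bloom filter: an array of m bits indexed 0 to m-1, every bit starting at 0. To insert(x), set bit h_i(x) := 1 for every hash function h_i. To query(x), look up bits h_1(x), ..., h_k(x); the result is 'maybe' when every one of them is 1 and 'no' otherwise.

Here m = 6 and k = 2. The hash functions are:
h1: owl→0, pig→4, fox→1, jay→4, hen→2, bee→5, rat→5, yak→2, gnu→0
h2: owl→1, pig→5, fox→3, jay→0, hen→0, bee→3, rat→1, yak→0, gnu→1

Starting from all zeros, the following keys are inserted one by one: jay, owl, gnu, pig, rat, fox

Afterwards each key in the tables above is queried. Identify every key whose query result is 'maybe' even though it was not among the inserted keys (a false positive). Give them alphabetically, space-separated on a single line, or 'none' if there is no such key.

Answer: bee

Derivation:
Start: bits=000000
After insert 'jay': sets bits 0 4 -> bits=100010
After insert 'owl': sets bits 0 1 -> bits=110010
After insert 'gnu': sets bits 0 1 -> bits=110010
After insert 'pig': sets bits 4 5 -> bits=110011
After insert 'rat': sets bits 1 5 -> bits=110011
After insert 'fox': sets bits 1 3 -> bits=110111
Not inserted: bee hen yak — query each against bits=110111:
query bee: checks bit3=1, bit5=1 (all 1) -> maybe => FALSE POSITIVE
query hen: checks bit0=1, bit2=0 (has a 0) -> no => not a false positive
query yak: checks bit0=1, bit2=0 (has a 0) -> no => not a false positive
False positives (alphabetical): bee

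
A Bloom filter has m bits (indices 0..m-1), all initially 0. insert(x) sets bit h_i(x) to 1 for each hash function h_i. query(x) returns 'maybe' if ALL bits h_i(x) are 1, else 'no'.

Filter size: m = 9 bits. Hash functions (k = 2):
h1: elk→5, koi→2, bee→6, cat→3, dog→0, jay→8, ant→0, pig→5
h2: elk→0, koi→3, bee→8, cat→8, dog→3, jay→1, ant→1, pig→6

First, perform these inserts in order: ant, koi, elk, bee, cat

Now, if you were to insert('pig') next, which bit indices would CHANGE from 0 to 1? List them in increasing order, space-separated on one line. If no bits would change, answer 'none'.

Answer: none

Derivation:
Start: bits=000000000
After insert 'ant': sets bits 0 1 -> bits=110000000
After insert 'koi': sets bits 2 3 -> bits=111100000
After insert 'elk': sets bits 0 5 -> bits=111101000
After insert 'bee': sets bits 6 8 -> bits=111101101
After insert 'cat': sets bits 3 8 -> bits=111101101
insert 'pig' would touch bits 5 6; currently bit5=1, bit6=1
Bits that are 0 among those (would change 0->1): none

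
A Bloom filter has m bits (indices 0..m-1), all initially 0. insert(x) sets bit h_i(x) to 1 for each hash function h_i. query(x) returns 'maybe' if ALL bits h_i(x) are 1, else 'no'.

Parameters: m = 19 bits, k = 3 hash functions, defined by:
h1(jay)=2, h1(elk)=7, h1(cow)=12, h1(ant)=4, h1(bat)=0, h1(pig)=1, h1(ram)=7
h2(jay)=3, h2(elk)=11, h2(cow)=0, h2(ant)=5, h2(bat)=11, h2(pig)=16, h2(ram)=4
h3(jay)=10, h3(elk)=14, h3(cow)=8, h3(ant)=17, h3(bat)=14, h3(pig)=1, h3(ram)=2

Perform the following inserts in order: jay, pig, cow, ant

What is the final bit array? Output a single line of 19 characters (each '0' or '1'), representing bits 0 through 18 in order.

Answer: 1111110010101000110

Derivation:
Start: bits=0000000000000000000
After insert 'jay': sets bits 2 3 10 -> bits=0011000000100000000
After insert 'pig': sets bits 1 16 -> bits=0111000000100000100
After insert 'cow': sets bits 0 8 12 -> bits=1111000010101000100
After insert 'ant': sets bits 4 5 17 -> bits=1111110010101000110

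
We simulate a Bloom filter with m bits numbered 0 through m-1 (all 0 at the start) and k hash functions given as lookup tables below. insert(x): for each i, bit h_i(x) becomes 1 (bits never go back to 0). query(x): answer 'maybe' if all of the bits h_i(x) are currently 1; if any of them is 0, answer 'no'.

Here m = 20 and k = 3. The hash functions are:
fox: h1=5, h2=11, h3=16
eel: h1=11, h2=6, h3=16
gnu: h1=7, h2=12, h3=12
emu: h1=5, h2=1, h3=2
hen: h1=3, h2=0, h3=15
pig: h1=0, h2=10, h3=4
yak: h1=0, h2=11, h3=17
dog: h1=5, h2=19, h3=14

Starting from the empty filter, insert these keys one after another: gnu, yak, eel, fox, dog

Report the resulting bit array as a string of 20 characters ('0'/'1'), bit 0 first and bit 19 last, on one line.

Start: bits=00000000000000000000
After insert 'gnu': sets bits 7 12 -> bits=00000001000010000000
After insert 'yak': sets bits 0 11 17 -> bits=10000001000110000100
After insert 'eel': sets bits 6 11 16 -> bits=10000011000110001100
After insert 'fox': sets bits 5 11 16 -> bits=10000111000110001100
After insert 'dog': sets bits 5 14 19 -> bits=10000111000110101101

Answer: 10000111000110101101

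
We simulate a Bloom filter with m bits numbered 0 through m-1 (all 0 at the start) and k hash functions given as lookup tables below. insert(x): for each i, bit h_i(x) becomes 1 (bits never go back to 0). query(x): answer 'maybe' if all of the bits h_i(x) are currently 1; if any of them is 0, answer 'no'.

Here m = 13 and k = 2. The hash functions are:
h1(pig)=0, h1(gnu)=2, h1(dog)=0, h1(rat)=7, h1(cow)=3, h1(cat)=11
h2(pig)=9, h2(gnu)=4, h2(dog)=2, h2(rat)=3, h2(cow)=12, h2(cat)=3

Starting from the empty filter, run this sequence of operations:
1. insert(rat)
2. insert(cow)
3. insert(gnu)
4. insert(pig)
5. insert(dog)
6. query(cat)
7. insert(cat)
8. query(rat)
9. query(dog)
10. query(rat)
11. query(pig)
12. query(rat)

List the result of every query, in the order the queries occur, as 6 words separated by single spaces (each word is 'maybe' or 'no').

Start: bits=0000000000000
Op 1: insert rat -> sets bits 3 7 -> bits=0001000100000
Op 2: insert cow -> sets bits 3 12 -> bits=0001000100001
Op 3: insert gnu -> sets bits 2 4 -> bits=0011100100001
Op 4: insert pig -> sets bits 0 9 -> bits=1011100101001
Op 5: insert dog -> sets bits 0 2 -> bits=1011100101001
Op 6: query cat -> checks bit3=1, bit11=0 (has a 0) -> no
Op 7: insert cat -> sets bits 3 11 -> bits=1011100101011
Op 8: query rat -> checks bit3=1, bit7=1 (all 1) -> maybe
Op 9: query dog -> checks bit0=1, bit2=1 (all 1) -> maybe
Op 10: query rat -> checks bit3=1, bit7=1 (all 1) -> maybe
Op 11: query pig -> checks bit0=1, bit9=1 (all 1) -> maybe
Op 12: query rat -> checks bit3=1, bit7=1 (all 1) -> maybe
Query results in order: no maybe maybe maybe maybe maybe

Answer: no maybe maybe maybe maybe maybe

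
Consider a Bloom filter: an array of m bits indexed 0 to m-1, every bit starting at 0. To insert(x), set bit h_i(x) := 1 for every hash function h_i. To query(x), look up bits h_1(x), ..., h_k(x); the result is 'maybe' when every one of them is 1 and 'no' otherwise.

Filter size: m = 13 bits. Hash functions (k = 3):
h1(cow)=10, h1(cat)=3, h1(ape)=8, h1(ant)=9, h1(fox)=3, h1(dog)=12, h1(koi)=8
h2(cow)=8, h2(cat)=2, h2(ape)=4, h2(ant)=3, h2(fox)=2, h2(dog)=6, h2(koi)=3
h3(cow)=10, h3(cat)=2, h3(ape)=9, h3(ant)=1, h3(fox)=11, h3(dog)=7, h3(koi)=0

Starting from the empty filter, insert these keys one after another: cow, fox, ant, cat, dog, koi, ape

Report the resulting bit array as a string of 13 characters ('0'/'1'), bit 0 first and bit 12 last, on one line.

Answer: 1111101111111

Derivation:
Start: bits=0000000000000
After insert 'cow': sets bits 8 10 -> bits=0000000010100
After insert 'fox': sets bits 2 3 11 -> bits=0011000010110
After insert 'ant': sets bits 1 3 9 -> bits=0111000011110
After insert 'cat': sets bits 2 3 -> bits=0111000011110
After insert 'dog': sets bits 6 7 12 -> bits=0111001111111
After insert 'koi': sets bits 0 3 8 -> bits=1111001111111
After insert 'ape': sets bits 4 8 9 -> bits=1111101111111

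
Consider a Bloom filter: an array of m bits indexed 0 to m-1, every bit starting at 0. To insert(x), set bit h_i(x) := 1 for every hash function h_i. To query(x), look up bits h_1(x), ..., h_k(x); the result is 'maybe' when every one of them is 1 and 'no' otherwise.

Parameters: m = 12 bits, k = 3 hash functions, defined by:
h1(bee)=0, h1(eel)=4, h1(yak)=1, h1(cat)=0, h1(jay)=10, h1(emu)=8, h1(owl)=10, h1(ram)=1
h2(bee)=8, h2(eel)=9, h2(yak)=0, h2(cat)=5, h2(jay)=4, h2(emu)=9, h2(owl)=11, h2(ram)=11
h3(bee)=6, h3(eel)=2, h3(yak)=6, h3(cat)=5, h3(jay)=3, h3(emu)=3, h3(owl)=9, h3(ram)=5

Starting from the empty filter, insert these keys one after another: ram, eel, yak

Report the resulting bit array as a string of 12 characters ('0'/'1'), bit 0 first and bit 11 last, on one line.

Answer: 111011100101

Derivation:
Start: bits=000000000000
After insert 'ram': sets bits 1 5 11 -> bits=010001000001
After insert 'eel': sets bits 2 4 9 -> bits=011011000101
After insert 'yak': sets bits 0 1 6 -> bits=111011100101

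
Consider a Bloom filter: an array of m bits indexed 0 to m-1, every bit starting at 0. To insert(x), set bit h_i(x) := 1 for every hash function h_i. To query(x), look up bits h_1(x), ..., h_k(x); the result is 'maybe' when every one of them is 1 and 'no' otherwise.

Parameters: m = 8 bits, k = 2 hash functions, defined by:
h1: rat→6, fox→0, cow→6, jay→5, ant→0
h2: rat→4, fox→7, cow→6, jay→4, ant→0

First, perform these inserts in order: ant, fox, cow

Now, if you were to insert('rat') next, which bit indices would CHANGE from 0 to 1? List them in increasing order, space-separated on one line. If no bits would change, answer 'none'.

Start: bits=00000000
After insert 'ant': sets bits 0 -> bits=10000000
After insert 'fox': sets bits 0 7 -> bits=10000001
After insert 'cow': sets bits 6 -> bits=10000011
insert 'rat' would touch bits 4 6; currently bit4=0, bit6=1
Bits that are 0 among those (would change 0->1): 4

Answer: 4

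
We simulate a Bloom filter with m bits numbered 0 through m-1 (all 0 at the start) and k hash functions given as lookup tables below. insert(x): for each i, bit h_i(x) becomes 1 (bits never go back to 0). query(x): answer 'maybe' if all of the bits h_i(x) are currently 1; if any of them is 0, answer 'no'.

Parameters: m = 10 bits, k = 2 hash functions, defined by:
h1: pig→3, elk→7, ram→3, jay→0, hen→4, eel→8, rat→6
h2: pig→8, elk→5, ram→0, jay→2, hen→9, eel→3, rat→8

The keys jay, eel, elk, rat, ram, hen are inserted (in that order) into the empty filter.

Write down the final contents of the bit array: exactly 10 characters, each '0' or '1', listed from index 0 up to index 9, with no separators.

Start: bits=0000000000
After insert 'jay': sets bits 0 2 -> bits=1010000000
After insert 'eel': sets bits 3 8 -> bits=1011000010
After insert 'elk': sets bits 5 7 -> bits=1011010110
After insert 'rat': sets bits 6 8 -> bits=1011011110
After insert 'ram': sets bits 0 3 -> bits=1011011110
After insert 'hen': sets bits 4 9 -> bits=1011111111

Answer: 1011111111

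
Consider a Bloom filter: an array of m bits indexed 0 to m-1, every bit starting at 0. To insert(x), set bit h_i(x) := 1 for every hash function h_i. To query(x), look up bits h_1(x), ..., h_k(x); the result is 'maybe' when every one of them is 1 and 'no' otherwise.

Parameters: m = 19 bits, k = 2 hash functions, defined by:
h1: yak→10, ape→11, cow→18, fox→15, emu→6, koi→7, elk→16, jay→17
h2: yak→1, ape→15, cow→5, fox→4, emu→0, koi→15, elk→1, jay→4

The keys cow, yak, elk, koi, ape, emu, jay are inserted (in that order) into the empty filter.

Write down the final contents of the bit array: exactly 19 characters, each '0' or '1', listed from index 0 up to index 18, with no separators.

Answer: 1100111100110001111

Derivation:
Start: bits=0000000000000000000
After insert 'cow': sets bits 5 18 -> bits=0000010000000000001
After insert 'yak': sets bits 1 10 -> bits=0100010000100000001
After insert 'elk': sets bits 1 16 -> bits=0100010000100000101
After insert 'koi': sets bits 7 15 -> bits=0100010100100001101
After insert 'ape': sets bits 11 15 -> bits=0100010100110001101
After insert 'emu': sets bits 0 6 -> bits=1100011100110001101
After insert 'jay': sets bits 4 17 -> bits=1100111100110001111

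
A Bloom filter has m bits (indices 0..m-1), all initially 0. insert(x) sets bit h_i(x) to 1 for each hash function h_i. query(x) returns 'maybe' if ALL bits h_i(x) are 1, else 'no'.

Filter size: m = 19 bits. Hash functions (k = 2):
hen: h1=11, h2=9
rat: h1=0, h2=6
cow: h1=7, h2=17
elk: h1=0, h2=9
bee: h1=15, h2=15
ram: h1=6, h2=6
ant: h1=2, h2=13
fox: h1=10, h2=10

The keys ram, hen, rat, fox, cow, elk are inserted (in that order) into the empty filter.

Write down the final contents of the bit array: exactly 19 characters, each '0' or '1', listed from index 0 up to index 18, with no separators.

Answer: 1000001101110000010

Derivation:
Start: bits=0000000000000000000
After insert 'ram': sets bits 6 -> bits=0000001000000000000
After insert 'hen': sets bits 9 11 -> bits=0000001001010000000
After insert 'rat': sets bits 0 6 -> bits=1000001001010000000
After insert 'fox': sets bits 10 -> bits=1000001001110000000
After insert 'cow': sets bits 7 17 -> bits=1000001101110000010
After insert 'elk': sets bits 0 9 -> bits=1000001101110000010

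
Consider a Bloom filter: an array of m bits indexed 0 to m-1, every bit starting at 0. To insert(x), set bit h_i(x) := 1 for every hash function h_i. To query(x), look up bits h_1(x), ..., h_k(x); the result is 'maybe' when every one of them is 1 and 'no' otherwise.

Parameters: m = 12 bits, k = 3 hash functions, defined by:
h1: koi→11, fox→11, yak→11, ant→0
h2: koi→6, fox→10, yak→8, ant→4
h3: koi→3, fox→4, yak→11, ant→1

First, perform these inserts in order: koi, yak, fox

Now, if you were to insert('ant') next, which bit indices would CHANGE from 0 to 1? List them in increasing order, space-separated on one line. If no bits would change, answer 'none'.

Answer: 0 1

Derivation:
Start: bits=000000000000
After insert 'koi': sets bits 3 6 11 -> bits=000100100001
After insert 'yak': sets bits 8 11 -> bits=000100101001
After insert 'fox': sets bits 4 10 11 -> bits=000110101011
insert 'ant' would touch bits 0 1 4; currently bit0=0, bit1=0, bit4=1
Bits that are 0 among those (would change 0->1): 0 1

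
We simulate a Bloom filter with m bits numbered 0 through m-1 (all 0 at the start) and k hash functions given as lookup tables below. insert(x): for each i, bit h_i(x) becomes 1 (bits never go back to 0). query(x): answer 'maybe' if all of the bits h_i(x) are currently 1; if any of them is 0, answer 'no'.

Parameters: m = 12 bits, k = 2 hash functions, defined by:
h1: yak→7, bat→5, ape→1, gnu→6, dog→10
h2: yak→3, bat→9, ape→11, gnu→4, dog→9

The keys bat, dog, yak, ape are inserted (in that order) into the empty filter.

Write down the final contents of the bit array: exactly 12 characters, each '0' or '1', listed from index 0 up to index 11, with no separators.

Start: bits=000000000000
After insert 'bat': sets bits 5 9 -> bits=000001000100
After insert 'dog': sets bits 9 10 -> bits=000001000110
After insert 'yak': sets bits 3 7 -> bits=000101010110
After insert 'ape': sets bits 1 11 -> bits=010101010111

Answer: 010101010111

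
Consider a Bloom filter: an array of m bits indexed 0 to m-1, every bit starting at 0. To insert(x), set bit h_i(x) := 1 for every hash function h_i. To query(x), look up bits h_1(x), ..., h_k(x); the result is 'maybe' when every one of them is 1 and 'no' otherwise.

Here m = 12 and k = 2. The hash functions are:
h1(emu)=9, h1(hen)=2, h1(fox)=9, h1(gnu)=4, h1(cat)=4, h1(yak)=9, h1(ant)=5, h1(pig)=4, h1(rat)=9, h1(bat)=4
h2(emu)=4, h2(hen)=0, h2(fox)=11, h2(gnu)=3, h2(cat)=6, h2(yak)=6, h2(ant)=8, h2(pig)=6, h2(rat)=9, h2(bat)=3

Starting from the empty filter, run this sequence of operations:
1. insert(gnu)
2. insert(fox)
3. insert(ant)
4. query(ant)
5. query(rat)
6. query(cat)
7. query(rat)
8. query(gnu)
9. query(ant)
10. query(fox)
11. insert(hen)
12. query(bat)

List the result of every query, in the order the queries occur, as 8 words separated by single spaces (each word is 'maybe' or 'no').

Answer: maybe maybe no maybe maybe maybe maybe maybe

Derivation:
Start: bits=000000000000
Op 1: insert gnu -> sets bits 3 4 -> bits=000110000000
Op 2: insert fox -> sets bits 9 11 -> bits=000110000101
Op 3: insert ant -> sets bits 5 8 -> bits=000111001101
Op 4: query ant -> checks bit5=1, bit8=1 (all 1) -> maybe
Op 5: query rat -> checks bit9=1 (all 1) -> maybe
Op 6: query cat -> checks bit4=1, bit6=0 (has a 0) -> no
Op 7: query rat -> checks bit9=1 (all 1) -> maybe
Op 8: query gnu -> checks bit3=1, bit4=1 (all 1) -> maybe
Op 9: query ant -> checks bit5=1, bit8=1 (all 1) -> maybe
Op 10: query fox -> checks bit9=1, bit11=1 (all 1) -> maybe
Op 11: insert hen -> sets bits 0 2 -> bits=101111001101
Op 12: query bat -> checks bit3=1, bit4=1 (all 1) -> maybe
Query results in order: maybe maybe no maybe maybe maybe maybe maybe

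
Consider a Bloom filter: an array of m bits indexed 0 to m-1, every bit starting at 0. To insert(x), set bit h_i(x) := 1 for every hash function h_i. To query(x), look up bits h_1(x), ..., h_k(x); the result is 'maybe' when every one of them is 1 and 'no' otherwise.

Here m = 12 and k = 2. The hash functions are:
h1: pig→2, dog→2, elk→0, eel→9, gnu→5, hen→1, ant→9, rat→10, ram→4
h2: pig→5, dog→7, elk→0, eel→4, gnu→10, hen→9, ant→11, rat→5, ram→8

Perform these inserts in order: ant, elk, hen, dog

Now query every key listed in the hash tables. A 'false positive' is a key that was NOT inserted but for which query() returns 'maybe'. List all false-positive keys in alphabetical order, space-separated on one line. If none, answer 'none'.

Answer: none

Derivation:
Start: bits=000000000000
After insert 'ant': sets bits 9 11 -> bits=000000000101
After insert 'elk': sets bits 0 -> bits=100000000101
After insert 'hen': sets bits 1 9 -> bits=110000000101
After insert 'dog': sets bits 2 7 -> bits=111000010101
Not inserted: eel gnu pig ram rat — query each against bits=111000010101:
query eel: checks bit4=0, bit9=1 (has a 0) -> no => not a false positive
query gnu: checks bit5=0, bit10=0 (has a 0) -> no => not a false positive
query pig: checks bit2=1, bit5=0 (has a 0) -> no => not a false positive
query ram: checks bit4=0, bit8=0 (has a 0) -> no => not a false positive
query rat: checks bit5=0, bit10=0 (has a 0) -> no => not a false positive
False positives (alphabetical): none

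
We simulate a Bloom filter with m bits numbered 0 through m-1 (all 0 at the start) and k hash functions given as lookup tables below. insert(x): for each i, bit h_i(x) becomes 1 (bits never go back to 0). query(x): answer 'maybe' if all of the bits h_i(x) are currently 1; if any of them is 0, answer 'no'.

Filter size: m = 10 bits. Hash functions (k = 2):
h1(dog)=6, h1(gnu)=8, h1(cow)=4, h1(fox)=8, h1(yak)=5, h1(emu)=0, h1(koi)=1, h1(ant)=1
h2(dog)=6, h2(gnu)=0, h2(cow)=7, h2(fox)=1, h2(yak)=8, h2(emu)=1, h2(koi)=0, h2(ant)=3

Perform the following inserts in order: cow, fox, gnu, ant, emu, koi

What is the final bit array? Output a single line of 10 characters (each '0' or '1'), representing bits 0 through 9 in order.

Answer: 1101100110

Derivation:
Start: bits=0000000000
After insert 'cow': sets bits 4 7 -> bits=0000100100
After insert 'fox': sets bits 1 8 -> bits=0100100110
After insert 'gnu': sets bits 0 8 -> bits=1100100110
After insert 'ant': sets bits 1 3 -> bits=1101100110
After insert 'emu': sets bits 0 1 -> bits=1101100110
After insert 'koi': sets bits 0 1 -> bits=1101100110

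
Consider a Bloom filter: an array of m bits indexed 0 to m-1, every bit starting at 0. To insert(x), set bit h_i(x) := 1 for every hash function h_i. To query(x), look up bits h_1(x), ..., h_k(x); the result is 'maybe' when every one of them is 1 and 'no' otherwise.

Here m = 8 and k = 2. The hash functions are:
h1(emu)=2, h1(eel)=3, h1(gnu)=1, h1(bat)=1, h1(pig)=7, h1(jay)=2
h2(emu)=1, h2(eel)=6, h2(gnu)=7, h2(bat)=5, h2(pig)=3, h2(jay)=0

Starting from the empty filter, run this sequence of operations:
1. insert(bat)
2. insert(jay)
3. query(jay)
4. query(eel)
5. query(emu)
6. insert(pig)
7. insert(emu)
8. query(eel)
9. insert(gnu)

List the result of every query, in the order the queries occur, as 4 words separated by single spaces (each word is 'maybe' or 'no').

Answer: maybe no maybe no

Derivation:
Start: bits=00000000
Op 1: insert bat -> sets bits 1 5 -> bits=01000100
Op 2: insert jay -> sets bits 0 2 -> bits=11100100
Op 3: query jay -> checks bit0=1, bit2=1 (all 1) -> maybe
Op 4: query eel -> checks bit3=0, bit6=0 (has a 0) -> no
Op 5: query emu -> checks bit1=1, bit2=1 (all 1) -> maybe
Op 6: insert pig -> sets bits 3 7 -> bits=11110101
Op 7: insert emu -> sets bits 1 2 -> bits=11110101
Op 8: query eel -> checks bit3=1, bit6=0 (has a 0) -> no
Op 9: insert gnu -> sets bits 1 7 -> bits=11110101
Query results in order: maybe no maybe no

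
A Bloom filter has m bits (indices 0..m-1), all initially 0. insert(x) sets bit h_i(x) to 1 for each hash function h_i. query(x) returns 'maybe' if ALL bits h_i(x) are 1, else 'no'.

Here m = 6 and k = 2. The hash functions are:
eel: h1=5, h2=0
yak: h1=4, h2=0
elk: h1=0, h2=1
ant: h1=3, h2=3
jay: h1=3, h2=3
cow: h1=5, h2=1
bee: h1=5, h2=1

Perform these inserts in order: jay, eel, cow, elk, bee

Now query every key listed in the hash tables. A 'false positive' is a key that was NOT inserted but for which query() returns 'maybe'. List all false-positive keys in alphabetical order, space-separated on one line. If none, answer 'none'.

Start: bits=000000
After insert 'jay': sets bits 3 -> bits=000100
After insert 'eel': sets bits 0 5 -> bits=100101
After insert 'cow': sets bits 1 5 -> bits=110101
After insert 'elk': sets bits 0 1 -> bits=110101
After insert 'bee': sets bits 1 5 -> bits=110101
Not inserted: ant yak — query each against bits=110101:
query ant: checks bit3=1 (all 1) -> maybe => FALSE POSITIVE
query yak: checks bit0=1, bit4=0 (has a 0) -> no => not a false positive
False positives (alphabetical): ant

Answer: ant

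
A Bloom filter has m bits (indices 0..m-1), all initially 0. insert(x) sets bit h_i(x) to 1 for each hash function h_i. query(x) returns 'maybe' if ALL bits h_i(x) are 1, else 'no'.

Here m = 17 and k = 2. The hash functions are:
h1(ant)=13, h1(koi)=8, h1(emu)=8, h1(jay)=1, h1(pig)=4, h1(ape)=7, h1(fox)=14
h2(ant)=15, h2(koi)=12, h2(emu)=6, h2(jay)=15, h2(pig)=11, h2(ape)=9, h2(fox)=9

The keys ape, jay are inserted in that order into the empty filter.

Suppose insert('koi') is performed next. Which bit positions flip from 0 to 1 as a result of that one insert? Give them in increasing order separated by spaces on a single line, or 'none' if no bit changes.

Start: bits=00000000000000000
After insert 'ape': sets bits 7 9 -> bits=00000001010000000
After insert 'jay': sets bits 1 15 -> bits=01000001010000010
insert 'koi' would touch bits 8 12; currently bit8=0, bit12=0
Bits that are 0 among those (would change 0->1): 8 12

Answer: 8 12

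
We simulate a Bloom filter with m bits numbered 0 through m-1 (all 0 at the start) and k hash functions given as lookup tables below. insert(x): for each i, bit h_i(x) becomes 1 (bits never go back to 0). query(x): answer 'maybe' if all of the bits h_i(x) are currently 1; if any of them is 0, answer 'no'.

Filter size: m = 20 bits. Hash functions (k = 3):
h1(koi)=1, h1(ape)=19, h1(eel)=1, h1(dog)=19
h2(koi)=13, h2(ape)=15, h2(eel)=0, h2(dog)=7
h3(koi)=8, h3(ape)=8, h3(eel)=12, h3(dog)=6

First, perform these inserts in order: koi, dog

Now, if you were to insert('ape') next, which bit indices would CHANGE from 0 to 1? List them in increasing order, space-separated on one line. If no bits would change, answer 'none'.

Start: bits=00000000000000000000
After insert 'koi': sets bits 1 8 13 -> bits=01000000100001000000
After insert 'dog': sets bits 6 7 19 -> bits=01000011100001000001
insert 'ape' would touch bits 8 15 19; currently bit8=1, bit15=0, bit19=1
Bits that are 0 among those (would change 0->1): 15

Answer: 15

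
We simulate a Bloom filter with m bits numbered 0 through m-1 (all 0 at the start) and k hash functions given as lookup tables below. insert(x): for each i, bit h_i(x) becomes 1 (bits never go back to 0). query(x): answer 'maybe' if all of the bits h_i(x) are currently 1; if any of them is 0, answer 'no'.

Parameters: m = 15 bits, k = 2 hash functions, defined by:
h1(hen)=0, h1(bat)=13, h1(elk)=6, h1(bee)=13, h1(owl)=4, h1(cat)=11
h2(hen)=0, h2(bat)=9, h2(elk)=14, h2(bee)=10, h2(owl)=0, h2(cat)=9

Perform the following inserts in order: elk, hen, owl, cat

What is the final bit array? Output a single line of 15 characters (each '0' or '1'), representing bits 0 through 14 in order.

Answer: 100010100101001

Derivation:
Start: bits=000000000000000
After insert 'elk': sets bits 6 14 -> bits=000000100000001
After insert 'hen': sets bits 0 -> bits=100000100000001
After insert 'owl': sets bits 0 4 -> bits=100010100000001
After insert 'cat': sets bits 9 11 -> bits=100010100101001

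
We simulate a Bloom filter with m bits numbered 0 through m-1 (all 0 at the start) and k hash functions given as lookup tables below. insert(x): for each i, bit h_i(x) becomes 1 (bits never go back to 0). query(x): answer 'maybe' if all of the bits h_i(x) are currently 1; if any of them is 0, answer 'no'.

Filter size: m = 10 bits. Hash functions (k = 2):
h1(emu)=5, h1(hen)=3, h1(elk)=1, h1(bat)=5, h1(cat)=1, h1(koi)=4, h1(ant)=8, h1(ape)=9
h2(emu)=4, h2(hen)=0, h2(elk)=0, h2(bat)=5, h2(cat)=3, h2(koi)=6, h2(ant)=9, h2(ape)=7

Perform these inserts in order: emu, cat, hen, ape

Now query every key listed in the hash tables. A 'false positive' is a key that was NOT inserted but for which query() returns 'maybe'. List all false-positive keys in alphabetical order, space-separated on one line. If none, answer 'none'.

Answer: bat elk

Derivation:
Start: bits=0000000000
After insert 'emu': sets bits 4 5 -> bits=0000110000
After insert 'cat': sets bits 1 3 -> bits=0101110000
After insert 'hen': sets bits 0 3 -> bits=1101110000
After insert 'ape': sets bits 7 9 -> bits=1101110101
Not inserted: ant bat elk koi — query each against bits=1101110101:
query ant: checks bit8=0, bit9=1 (has a 0) -> no => not a false positive
query bat: checks bit5=1 (all 1) -> maybe => FALSE POSITIVE
query elk: checks bit0=1, bit1=1 (all 1) -> maybe => FALSE POSITIVE
query koi: checks bit4=1, bit6=0 (has a 0) -> no => not a false positive
False positives (alphabetical): bat elk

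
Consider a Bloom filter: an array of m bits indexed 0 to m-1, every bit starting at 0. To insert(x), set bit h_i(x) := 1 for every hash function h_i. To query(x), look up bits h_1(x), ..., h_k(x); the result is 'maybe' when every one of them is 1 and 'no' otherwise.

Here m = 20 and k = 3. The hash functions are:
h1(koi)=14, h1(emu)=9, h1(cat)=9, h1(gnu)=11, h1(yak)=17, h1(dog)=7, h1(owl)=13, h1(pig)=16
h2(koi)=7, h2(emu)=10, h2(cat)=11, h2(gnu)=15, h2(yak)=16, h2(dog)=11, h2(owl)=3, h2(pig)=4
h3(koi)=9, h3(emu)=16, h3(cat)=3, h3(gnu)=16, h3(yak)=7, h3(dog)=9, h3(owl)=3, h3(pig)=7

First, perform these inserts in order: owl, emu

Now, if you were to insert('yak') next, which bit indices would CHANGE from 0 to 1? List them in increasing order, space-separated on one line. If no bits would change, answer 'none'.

Answer: 7 17

Derivation:
Start: bits=00000000000000000000
After insert 'owl': sets bits 3 13 -> bits=00010000000001000000
After insert 'emu': sets bits 9 10 16 -> bits=00010000011001001000
insert 'yak' would touch bits 7 16 17; currently bit7=0, bit16=1, bit17=0
Bits that are 0 among those (would change 0->1): 7 17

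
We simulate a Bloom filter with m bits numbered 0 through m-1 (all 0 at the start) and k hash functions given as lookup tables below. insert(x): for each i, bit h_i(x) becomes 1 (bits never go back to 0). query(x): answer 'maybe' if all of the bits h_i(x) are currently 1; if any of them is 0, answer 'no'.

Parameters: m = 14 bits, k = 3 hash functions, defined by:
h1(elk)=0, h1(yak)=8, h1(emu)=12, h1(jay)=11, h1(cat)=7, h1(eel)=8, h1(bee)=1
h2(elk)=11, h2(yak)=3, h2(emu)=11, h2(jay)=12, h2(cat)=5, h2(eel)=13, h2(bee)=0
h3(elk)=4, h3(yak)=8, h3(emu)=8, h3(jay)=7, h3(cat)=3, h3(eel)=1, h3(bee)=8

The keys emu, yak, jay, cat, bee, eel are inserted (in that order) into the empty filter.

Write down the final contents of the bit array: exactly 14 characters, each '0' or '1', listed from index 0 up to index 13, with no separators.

Start: bits=00000000000000
After insert 'emu': sets bits 8 11 12 -> bits=00000000100110
After insert 'yak': sets bits 3 8 -> bits=00010000100110
After insert 'jay': sets bits 7 11 12 -> bits=00010001100110
After insert 'cat': sets bits 3 5 7 -> bits=00010101100110
After insert 'bee': sets bits 0 1 8 -> bits=11010101100110
After insert 'eel': sets bits 1 8 13 -> bits=11010101100111

Answer: 11010101100111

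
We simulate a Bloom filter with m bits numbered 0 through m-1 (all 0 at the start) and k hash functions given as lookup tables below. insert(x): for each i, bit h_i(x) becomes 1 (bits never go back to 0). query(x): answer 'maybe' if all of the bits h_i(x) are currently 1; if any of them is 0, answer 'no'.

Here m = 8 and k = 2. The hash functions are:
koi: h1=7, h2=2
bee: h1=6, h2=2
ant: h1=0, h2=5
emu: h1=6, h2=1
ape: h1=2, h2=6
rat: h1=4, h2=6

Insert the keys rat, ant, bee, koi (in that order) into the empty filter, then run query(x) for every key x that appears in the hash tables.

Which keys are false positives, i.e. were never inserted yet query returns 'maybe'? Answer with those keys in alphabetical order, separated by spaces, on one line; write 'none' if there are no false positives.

Answer: ape

Derivation:
Start: bits=00000000
After insert 'rat': sets bits 4 6 -> bits=00001010
After insert 'ant': sets bits 0 5 -> bits=10001110
After insert 'bee': sets bits 2 6 -> bits=10101110
After insert 'koi': sets bits 2 7 -> bits=10101111
Not inserted: ape emu — query each against bits=10101111:
query ape: checks bit2=1, bit6=1 (all 1) -> maybe => FALSE POSITIVE
query emu: checks bit1=0, bit6=1 (has a 0) -> no => not a false positive
False positives (alphabetical): ape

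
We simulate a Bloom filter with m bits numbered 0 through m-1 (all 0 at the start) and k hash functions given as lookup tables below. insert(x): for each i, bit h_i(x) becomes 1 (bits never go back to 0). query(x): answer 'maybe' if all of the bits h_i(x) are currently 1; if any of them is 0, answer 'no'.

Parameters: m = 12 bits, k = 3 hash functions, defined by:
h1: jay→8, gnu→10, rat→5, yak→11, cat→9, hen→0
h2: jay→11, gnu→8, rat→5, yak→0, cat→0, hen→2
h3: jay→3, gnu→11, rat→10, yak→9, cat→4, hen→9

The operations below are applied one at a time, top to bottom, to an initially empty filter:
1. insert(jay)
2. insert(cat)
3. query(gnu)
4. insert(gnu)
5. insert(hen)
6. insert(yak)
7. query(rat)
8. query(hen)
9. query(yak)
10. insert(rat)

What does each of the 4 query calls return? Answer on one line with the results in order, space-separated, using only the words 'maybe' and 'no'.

Start: bits=000000000000
Op 1: insert jay -> sets bits 3 8 11 -> bits=000100001001
Op 2: insert cat -> sets bits 0 4 9 -> bits=100110001101
Op 3: query gnu -> checks bit8=1, bit10=0, bit11=1 (has a 0) -> no
Op 4: insert gnu -> sets bits 8 10 11 -> bits=100110001111
Op 5: insert hen -> sets bits 0 2 9 -> bits=101110001111
Op 6: insert yak -> sets bits 0 9 11 -> bits=101110001111
Op 7: query rat -> checks bit5=0, bit10=1 (has a 0) -> no
Op 8: query hen -> checks bit0=1, bit2=1, bit9=1 (all 1) -> maybe
Op 9: query yak -> checks bit0=1, bit9=1, bit11=1 (all 1) -> maybe
Op 10: insert rat -> sets bits 5 10 -> bits=101111001111
Query results in order: no no maybe maybe

Answer: no no maybe maybe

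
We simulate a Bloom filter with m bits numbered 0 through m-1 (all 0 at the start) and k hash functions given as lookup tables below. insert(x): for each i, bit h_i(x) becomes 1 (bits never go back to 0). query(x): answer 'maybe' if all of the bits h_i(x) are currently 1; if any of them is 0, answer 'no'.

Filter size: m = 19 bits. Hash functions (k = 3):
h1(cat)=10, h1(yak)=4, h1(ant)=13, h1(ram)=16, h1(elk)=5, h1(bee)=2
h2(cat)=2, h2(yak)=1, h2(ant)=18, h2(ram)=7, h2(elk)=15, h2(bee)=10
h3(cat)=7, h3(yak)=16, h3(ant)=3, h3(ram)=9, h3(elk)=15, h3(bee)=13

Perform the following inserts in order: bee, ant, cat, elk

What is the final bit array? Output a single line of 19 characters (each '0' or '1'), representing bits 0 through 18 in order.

Start: bits=0000000000000000000
After insert 'bee': sets bits 2 10 13 -> bits=0010000000100100000
After insert 'ant': sets bits 3 13 18 -> bits=0011000000100100001
After insert 'cat': sets bits 2 7 10 -> bits=0011000100100100001
After insert 'elk': sets bits 5 15 -> bits=0011010100100101001

Answer: 0011010100100101001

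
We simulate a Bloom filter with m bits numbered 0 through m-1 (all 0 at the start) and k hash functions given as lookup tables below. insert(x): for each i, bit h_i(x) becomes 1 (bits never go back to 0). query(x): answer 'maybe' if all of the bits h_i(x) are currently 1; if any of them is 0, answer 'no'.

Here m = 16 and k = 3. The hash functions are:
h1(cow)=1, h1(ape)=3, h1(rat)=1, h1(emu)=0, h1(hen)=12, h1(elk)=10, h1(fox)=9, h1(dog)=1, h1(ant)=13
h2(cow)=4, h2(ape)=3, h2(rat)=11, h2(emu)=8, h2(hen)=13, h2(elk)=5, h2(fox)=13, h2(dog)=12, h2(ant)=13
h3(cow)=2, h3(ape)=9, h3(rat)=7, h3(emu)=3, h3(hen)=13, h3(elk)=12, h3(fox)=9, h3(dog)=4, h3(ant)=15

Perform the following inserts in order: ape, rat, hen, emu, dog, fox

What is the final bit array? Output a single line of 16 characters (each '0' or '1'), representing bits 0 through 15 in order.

Answer: 1101100111011100

Derivation:
Start: bits=0000000000000000
After insert 'ape': sets bits 3 9 -> bits=0001000001000000
After insert 'rat': sets bits 1 7 11 -> bits=0101000101010000
After insert 'hen': sets bits 12 13 -> bits=0101000101011100
After insert 'emu': sets bits 0 3 8 -> bits=1101000111011100
After insert 'dog': sets bits 1 4 12 -> bits=1101100111011100
After insert 'fox': sets bits 9 13 -> bits=1101100111011100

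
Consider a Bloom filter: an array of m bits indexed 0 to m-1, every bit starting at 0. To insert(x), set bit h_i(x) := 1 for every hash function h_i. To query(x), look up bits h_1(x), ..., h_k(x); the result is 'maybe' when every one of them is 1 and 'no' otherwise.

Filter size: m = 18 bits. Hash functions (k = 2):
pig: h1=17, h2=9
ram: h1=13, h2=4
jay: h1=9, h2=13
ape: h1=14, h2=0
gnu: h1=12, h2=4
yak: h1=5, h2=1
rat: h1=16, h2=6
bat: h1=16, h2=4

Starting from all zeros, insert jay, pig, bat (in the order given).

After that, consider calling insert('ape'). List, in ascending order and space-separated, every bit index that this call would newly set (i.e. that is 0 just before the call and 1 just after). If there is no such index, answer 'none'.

Answer: 0 14

Derivation:
Start: bits=000000000000000000
After insert 'jay': sets bits 9 13 -> bits=000000000100010000
After insert 'pig': sets bits 9 17 -> bits=000000000100010001
After insert 'bat': sets bits 4 16 -> bits=000010000100010011
insert 'ape' would touch bits 0 14; currently bit0=0, bit14=0
Bits that are 0 among those (would change 0->1): 0 14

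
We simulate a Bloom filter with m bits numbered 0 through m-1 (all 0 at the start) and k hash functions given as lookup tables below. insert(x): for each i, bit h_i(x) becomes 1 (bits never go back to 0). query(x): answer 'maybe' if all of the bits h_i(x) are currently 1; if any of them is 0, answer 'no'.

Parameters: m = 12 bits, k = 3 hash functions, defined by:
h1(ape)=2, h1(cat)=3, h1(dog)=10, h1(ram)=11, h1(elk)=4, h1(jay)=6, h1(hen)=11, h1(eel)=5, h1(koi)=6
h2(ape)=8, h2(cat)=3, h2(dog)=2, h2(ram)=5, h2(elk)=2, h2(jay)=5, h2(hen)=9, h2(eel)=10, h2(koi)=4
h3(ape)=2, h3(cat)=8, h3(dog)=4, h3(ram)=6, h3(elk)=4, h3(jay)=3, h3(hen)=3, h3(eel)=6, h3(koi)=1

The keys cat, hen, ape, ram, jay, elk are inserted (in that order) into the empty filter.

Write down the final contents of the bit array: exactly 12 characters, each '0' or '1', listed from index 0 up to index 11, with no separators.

Start: bits=000000000000
After insert 'cat': sets bits 3 8 -> bits=000100001000
After insert 'hen': sets bits 3 9 11 -> bits=000100001101
After insert 'ape': sets bits 2 8 -> bits=001100001101
After insert 'ram': sets bits 5 6 11 -> bits=001101101101
After insert 'jay': sets bits 3 5 6 -> bits=001101101101
After insert 'elk': sets bits 2 4 -> bits=001111101101

Answer: 001111101101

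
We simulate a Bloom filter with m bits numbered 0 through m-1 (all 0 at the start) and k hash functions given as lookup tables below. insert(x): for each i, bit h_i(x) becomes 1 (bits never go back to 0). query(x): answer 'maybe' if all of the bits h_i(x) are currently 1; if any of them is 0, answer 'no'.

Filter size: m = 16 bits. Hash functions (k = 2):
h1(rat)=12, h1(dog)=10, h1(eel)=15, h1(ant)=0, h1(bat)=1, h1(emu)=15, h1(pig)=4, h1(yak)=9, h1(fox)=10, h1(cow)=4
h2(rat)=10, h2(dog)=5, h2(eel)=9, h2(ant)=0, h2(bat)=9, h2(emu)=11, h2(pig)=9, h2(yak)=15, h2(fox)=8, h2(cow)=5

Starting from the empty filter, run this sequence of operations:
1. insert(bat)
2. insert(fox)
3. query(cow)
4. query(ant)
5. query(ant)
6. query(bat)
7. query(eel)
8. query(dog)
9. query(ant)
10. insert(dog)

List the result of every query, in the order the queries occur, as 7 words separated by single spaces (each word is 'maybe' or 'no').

Start: bits=0000000000000000
Op 1: insert bat -> sets bits 1 9 -> bits=0100000001000000
Op 2: insert fox -> sets bits 8 10 -> bits=0100000011100000
Op 3: query cow -> checks bit4=0, bit5=0 (has a 0) -> no
Op 4: query ant -> checks bit0=0 (has a 0) -> no
Op 5: query ant -> checks bit0=0 (has a 0) -> no
Op 6: query bat -> checks bit1=1, bit9=1 (all 1) -> maybe
Op 7: query eel -> checks bit9=1, bit15=0 (has a 0) -> no
Op 8: query dog -> checks bit5=0, bit10=1 (has a 0) -> no
Op 9: query ant -> checks bit0=0 (has a 0) -> no
Op 10: insert dog -> sets bits 5 10 -> bits=0100010011100000
Query results in order: no no no maybe no no no

Answer: no no no maybe no no no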